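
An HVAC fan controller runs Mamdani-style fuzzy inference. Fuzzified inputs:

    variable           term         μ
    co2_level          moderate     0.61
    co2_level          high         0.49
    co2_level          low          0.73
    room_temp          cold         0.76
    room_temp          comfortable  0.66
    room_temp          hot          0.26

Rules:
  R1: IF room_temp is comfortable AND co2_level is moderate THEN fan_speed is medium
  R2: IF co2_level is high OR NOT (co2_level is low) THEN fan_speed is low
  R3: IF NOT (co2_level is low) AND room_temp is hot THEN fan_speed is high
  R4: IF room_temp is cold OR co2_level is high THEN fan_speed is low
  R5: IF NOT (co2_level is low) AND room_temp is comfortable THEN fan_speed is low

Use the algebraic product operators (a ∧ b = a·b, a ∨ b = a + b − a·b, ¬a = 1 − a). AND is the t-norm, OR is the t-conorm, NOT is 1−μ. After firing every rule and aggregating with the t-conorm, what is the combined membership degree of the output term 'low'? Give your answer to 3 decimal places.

R1: comfortable=0.66, moderate=0.61; AND[a·b] → w = 0.4026
R2: high=0.49, ¬low=1−0.73=0.27; OR[a + b − a·b] → w = 0.6277
R3: ¬low=1−0.73=0.27, hot=0.26; AND[a·b] → w = 0.0702
R4: cold=0.76, high=0.49; OR[a + b − a·b] → w = 0.8776
R5: ¬low=1−0.73=0.27, comfortable=0.66; AND[a·b] → w = 0.1782
Rules with consequent 'low': {R2, R4, R5} → strengths 0.6277, 0.8776, 0.1782
Aggregate via t-conorm [a + b − a·b]: 0.9626

0.963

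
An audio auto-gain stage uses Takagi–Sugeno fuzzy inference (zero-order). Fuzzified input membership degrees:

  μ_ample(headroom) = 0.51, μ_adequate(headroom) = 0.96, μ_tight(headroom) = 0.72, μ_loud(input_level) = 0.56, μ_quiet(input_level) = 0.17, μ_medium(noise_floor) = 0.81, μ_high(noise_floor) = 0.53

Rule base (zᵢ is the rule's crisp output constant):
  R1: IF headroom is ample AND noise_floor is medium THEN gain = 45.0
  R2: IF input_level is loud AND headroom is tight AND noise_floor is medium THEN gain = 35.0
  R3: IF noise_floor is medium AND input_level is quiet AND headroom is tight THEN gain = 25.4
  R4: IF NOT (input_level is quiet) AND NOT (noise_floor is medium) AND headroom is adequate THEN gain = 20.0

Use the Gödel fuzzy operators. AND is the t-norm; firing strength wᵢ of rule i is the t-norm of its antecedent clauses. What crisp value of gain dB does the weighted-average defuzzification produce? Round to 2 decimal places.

35.43

R1 (z=45.0): ample=0.51, medium=0.81; AND[min(a, b)] → w = 0.51
R2 (z=35.0): loud=0.56, tight=0.72, medium=0.81; AND[min(a, b)] → w = 0.56
R3 (z=25.4): medium=0.81, quiet=0.17, tight=0.72; AND[min(a, b)] → w = 0.17
R4 (z=20.0): ¬quiet=1−0.17=0.83, ¬medium=1−0.81=0.19, adequate=0.96; AND[min(a, b)] → w = 0.19
Weighted average = (0.51·45.0 + 0.56·35.0 + 0.17·25.4 + 0.19·20.0) / (0.51 + 0.56 + 0.17 + 0.19)
  = 50.6680 / 1.4300 = 35.43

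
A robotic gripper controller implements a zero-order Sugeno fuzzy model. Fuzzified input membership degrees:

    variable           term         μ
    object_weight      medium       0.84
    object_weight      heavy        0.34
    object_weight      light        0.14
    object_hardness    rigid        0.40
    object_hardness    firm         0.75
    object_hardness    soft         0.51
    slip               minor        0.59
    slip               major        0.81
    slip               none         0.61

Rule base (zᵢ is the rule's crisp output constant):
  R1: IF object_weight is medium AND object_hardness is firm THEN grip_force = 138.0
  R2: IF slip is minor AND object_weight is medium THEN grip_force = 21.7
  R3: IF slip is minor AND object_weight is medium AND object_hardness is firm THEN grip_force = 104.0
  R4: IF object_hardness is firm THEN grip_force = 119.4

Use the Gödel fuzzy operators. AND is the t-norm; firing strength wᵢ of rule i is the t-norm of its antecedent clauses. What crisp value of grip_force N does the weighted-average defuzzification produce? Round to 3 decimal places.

R1 (z=138.0): medium=0.84, firm=0.75; AND[min(a, b)] → w = 0.75
R2 (z=21.7): minor=0.59, medium=0.84; AND[min(a, b)] → w = 0.59
R3 (z=104.0): minor=0.59, medium=0.84, firm=0.75; AND[min(a, b)] → w = 0.59
R4 (z=119.4): firm=0.75 → w = 0.75
Weighted average = (0.75·138.0 + 0.59·21.7 + 0.59·104.0 + 0.75·119.4) / (0.75 + 0.59 + 0.59 + 0.75)
  = 267.2130 / 2.6800 = 99.706

99.706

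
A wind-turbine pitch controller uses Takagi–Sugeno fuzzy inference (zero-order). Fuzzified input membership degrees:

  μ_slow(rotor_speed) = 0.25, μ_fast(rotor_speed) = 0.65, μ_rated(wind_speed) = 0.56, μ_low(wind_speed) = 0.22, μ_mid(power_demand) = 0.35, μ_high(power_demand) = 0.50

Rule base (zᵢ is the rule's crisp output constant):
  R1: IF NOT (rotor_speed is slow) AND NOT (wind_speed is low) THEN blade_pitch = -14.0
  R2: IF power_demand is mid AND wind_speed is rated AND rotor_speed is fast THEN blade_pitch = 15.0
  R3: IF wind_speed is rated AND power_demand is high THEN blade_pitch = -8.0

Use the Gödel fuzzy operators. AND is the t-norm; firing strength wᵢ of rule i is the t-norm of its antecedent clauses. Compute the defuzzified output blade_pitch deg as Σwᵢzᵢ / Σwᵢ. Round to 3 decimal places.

-5.781

R1 (z=-14.0): ¬slow=1−0.25=0.75, ¬low=1−0.22=0.78; AND[min(a, b)] → w = 0.75
R2 (z=15.0): mid=0.35, rated=0.56, fast=0.65; AND[min(a, b)] → w = 0.35
R3 (z=-8.0): rated=0.56, high=0.50; AND[min(a, b)] → w = 0.50
Weighted average = (0.75·-14.0 + 0.35·15.0 + 0.50·-8.0) / (0.75 + 0.35 + 0.50)
  = -9.2500 / 1.6000 = -5.781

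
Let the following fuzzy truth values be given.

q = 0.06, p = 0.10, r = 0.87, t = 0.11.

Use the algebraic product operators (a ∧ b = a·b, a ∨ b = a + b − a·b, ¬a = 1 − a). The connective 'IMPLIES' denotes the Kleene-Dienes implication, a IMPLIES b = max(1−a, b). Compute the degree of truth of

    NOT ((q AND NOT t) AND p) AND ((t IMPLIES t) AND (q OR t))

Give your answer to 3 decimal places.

NOT t = 1 − 0.1100 = 0.8900
q AND NOT t = a·b on (0.0600, 0.8900) = 0.0534
(q AND NOT t) AND p = a·b on (0.0534, 0.1000) = 0.0053
NOT ((q AND NOT t) AND p) = 1 − 0.0053 = 0.9947
t IMPLIES t  [Kleene-Dienes: max(1−a, b)] with a=0.1100, b=0.1100 → 0.8900
q OR t = a + b − a·b on (0.0600, 0.1100) = 0.1634
(t IMPLIES t) AND (q OR t) = a·b on (0.8900, 0.1634) = 0.1454
NOT ((q AND NOT t) AND p) AND ((t IMPLIES t) AND (q OR t)) = a·b on (0.9947, 0.1454) = 0.1446

0.145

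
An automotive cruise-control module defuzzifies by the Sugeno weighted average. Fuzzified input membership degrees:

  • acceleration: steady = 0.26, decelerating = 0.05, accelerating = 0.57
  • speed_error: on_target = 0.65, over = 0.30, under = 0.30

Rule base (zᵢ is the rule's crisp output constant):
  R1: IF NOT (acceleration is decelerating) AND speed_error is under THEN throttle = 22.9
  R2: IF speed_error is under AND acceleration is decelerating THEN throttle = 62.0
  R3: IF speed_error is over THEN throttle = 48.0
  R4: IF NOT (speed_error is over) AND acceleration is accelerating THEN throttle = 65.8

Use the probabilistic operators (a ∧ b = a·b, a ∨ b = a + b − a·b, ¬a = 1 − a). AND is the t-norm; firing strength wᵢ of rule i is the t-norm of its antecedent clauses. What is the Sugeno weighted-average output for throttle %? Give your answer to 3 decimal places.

R1 (z=22.9): ¬decelerating=1−0.05=0.95, under=0.30; AND[a·b] → w = 0.2850
R2 (z=62.0): under=0.30, decelerating=0.05; AND[a·b] → w = 0.0150
R3 (z=48.0): over=0.30 → w = 0.3000
R4 (z=65.8): ¬over=1−0.30=0.70, accelerating=0.57; AND[a·b] → w = 0.3990
Weighted average = (0.2850·22.9 + 0.0150·62.0 + 0.3000·48.0 + 0.3990·65.8) / (0.2850 + 0.0150 + 0.3000 + 0.3990)
  = 48.1107 / 0.9990 = 48.159

48.159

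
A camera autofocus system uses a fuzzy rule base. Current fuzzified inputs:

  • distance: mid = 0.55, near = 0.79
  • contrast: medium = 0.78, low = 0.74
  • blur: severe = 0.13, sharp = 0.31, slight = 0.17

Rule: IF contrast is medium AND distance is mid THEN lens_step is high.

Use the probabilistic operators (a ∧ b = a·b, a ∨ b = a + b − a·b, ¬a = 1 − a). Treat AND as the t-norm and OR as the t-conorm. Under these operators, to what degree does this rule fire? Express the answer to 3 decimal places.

0.429

firing strength: medium=0.78, mid=0.55; AND[a·b] → w = 0.4290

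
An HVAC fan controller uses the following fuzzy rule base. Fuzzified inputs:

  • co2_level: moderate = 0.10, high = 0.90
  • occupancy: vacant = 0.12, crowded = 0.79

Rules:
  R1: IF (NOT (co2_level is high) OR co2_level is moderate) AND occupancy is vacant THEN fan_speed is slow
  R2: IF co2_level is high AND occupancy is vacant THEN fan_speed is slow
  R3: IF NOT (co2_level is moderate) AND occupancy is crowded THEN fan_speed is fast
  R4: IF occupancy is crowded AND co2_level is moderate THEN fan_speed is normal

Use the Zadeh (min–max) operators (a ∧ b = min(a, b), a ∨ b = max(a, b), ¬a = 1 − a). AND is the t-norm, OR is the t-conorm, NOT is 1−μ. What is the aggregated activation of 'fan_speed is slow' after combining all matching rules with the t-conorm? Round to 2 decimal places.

0.12

R1: (¬high=1−0.90=0.10 OR moderate=0.10) = 0.10; AND[min(a, b)] with vacant=0.12 → w = 0.10
R2: high=0.90, vacant=0.12; AND[min(a, b)] → w = 0.12
R3: ¬moderate=1−0.10=0.90, crowded=0.79; AND[min(a, b)] → w = 0.79
R4: crowded=0.79, moderate=0.10; AND[min(a, b)] → w = 0.10
Rules with consequent 'slow': {R1, R2} → strengths 0.10, 0.12
Aggregate via t-conorm [max(a, b)]: 0.12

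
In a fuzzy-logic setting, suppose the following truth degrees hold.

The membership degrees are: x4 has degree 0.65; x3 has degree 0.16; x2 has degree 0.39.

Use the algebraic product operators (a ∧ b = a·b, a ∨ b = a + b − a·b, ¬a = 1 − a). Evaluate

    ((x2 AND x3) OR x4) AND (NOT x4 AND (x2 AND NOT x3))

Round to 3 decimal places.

0.077

x2 AND x3 = a·b on (0.3900, 0.1600) = 0.0624
(x2 AND x3) OR x4 = a + b − a·b on (0.0624, 0.6500) = 0.6718
NOT x4 = 1 − 0.6500 = 0.3500
NOT x3 = 1 − 0.1600 = 0.8400
x2 AND NOT x3 = a·b on (0.3900, 0.8400) = 0.3276
NOT x4 AND (x2 AND NOT x3) = a·b on (0.3500, 0.3276) = 0.1147
((x2 AND x3) OR x4) AND (NOT x4 AND (x2 AND NOT x3)) = a·b on (0.6718, 0.1147) = 0.0770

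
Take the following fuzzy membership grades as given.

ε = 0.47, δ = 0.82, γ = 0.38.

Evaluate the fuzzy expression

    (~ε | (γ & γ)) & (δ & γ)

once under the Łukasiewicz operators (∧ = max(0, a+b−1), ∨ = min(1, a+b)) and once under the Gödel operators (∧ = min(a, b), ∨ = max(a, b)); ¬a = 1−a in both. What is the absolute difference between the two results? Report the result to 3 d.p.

Under Łukasiewicz:
  ~ε = 1 − 0.47 = 0.53
  γ & γ = max(0, a+b−1) on (0.38, 0.38) = 0.00
  ~ε | (γ & γ) = min(1, a+b) on (0.53, 0.00) = 0.53
  δ & γ = max(0, a+b−1) on (0.82, 0.38) = 0.20
  (~ε | (γ & γ)) & (δ & γ) = max(0, a+b−1) on (0.53, 0.20) = 0.00
  → value = 0.0000
Under Gödel:
  ~ε = 1 − 0.47 = 0.53
  γ & γ = min(a, b) on (0.38, 0.38) = 0.38
  ~ε | (γ & γ) = max(a, b) on (0.53, 0.38) = 0.53
  δ & γ = min(a, b) on (0.82, 0.38) = 0.38
  (~ε | (γ & γ)) & (δ & γ) = min(a, b) on (0.53, 0.38) = 0.38
  → value = 0.3800
|0.0000 − 0.3800| = 0.380

0.380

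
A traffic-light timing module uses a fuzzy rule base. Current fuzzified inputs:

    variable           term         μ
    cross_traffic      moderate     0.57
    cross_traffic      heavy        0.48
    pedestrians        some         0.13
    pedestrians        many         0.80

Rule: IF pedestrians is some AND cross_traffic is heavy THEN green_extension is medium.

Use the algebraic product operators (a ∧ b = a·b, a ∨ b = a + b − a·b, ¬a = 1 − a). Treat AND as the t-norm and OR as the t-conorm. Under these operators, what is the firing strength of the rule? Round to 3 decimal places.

firing strength: some=0.13, heavy=0.48; AND[a·b] → w = 0.0624

0.062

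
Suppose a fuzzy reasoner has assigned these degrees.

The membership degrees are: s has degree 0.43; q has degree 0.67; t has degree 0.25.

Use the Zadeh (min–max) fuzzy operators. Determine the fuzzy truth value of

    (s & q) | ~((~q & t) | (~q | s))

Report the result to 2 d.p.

s & q = min(a, b) on (0.43, 0.67) = 0.43
~q = 1 − 0.67 = 0.33
~q & t = min(a, b) on (0.33, 0.25) = 0.25
~q = 1 − 0.67 = 0.33
~q | s = max(a, b) on (0.33, 0.43) = 0.43
(~q & t) | (~q | s) = max(a, b) on (0.25, 0.43) = 0.43
~((~q & t) | (~q | s)) = 1 − 0.43 = 0.57
(s & q) | ~((~q & t) | (~q | s)) = max(a, b) on (0.43, 0.57) = 0.57

0.57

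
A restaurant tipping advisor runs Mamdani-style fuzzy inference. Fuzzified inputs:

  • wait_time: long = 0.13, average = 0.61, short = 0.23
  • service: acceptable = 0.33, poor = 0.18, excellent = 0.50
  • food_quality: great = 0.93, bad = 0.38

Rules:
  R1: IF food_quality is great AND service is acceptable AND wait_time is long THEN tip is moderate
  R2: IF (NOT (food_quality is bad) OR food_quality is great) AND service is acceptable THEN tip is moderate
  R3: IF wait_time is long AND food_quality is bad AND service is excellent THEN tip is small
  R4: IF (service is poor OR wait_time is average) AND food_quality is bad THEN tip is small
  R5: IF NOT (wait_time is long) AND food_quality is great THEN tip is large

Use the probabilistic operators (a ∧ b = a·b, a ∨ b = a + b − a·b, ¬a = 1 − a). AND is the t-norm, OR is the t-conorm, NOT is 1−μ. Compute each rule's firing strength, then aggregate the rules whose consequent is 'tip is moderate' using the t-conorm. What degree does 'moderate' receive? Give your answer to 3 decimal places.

R1: great=0.93, acceptable=0.33, long=0.13; AND[a·b] → w = 0.0399
R2: (¬bad=1−0.38=0.62 OR great=0.93) = 0.9734; AND[a·b] with acceptable=0.33 → w = 0.3212
R3: long=0.13, bad=0.38, excellent=0.50; AND[a·b] → w = 0.0247
R4: (poor=0.18 OR average=0.61) = 0.6802; AND[a·b] with bad=0.38 → w = 0.2585
R5: ¬long=1−0.13=0.87, great=0.93; AND[a·b] → w = 0.8091
Rules with consequent 'moderate': {R1, R2} → strengths 0.0399, 0.3212
Aggregate via t-conorm [a + b − a·b]: 0.3483

0.348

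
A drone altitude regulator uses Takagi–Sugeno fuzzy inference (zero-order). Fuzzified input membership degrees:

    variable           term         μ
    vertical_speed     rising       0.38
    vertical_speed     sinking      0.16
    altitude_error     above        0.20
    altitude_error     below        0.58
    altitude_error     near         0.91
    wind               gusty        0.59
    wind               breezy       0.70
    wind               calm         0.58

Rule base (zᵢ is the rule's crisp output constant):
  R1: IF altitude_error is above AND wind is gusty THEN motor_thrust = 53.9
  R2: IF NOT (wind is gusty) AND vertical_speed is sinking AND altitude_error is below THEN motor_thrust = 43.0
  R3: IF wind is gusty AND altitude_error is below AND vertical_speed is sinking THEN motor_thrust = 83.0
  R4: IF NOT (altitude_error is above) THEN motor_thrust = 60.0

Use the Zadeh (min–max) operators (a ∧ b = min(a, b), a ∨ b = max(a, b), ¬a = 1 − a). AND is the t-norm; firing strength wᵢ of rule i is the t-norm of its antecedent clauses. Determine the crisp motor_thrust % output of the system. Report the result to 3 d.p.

59.803

R1 (z=53.9): above=0.20, gusty=0.59; AND[min(a, b)] → w = 0.20
R2 (z=43.0): ¬gusty=1−0.59=0.41, sinking=0.16, below=0.58; AND[min(a, b)] → w = 0.16
R3 (z=83.0): gusty=0.59, below=0.58, sinking=0.16; AND[min(a, b)] → w = 0.16
R4 (z=60.0): ¬above=1−0.20=0.80 → w = 0.80
Weighted average = (0.20·53.9 + 0.16·43.0 + 0.16·83.0 + 0.80·60.0) / (0.20 + 0.16 + 0.16 + 0.80)
  = 78.9400 / 1.3200 = 59.803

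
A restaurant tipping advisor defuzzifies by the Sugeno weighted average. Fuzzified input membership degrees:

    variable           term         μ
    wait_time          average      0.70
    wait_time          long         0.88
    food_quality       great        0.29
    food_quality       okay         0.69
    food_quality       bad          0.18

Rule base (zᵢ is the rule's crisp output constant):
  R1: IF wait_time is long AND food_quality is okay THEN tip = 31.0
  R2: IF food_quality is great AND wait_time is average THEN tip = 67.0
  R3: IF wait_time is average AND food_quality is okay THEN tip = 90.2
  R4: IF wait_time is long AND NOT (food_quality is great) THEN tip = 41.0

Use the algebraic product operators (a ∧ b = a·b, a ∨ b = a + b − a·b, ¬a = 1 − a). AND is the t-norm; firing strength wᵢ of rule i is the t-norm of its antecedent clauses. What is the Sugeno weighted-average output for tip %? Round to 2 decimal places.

52.98

R1 (z=31.0): long=0.88, okay=0.69; AND[a·b] → w = 0.6072
R2 (z=67.0): great=0.29, average=0.70; AND[a·b] → w = 0.2030
R3 (z=90.2): average=0.70, okay=0.69; AND[a·b] → w = 0.4830
R4 (z=41.0): long=0.88, ¬great=1−0.29=0.71; AND[a·b] → w = 0.6248
Weighted average = (0.6072·31.0 + 0.2030·67.0 + 0.4830·90.2 + 0.6248·41.0) / (0.6072 + 0.2030 + 0.4830 + 0.6248)
  = 101.6076 / 1.9180 = 52.98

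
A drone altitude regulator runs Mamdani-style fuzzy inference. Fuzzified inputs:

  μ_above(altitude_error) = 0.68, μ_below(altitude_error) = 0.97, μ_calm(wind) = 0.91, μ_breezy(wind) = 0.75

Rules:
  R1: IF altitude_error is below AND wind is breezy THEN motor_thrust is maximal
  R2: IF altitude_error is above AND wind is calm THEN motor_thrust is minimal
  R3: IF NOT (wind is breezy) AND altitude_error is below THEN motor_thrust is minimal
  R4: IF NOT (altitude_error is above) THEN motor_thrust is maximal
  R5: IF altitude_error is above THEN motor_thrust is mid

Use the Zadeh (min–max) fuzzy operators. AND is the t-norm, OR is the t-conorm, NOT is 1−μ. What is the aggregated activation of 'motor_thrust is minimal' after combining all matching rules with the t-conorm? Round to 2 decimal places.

R1: below=0.97, breezy=0.75; AND[min(a, b)] → w = 0.75
R2: above=0.68, calm=0.91; AND[min(a, b)] → w = 0.68
R3: ¬breezy=1−0.75=0.25, below=0.97; AND[min(a, b)] → w = 0.25
R4: ¬above=1−0.68=0.32 → w = 0.32
R5: above=0.68 → w = 0.68
Rules with consequent 'minimal': {R2, R3} → strengths 0.68, 0.25
Aggregate via t-conorm [max(a, b)]: 0.68

0.68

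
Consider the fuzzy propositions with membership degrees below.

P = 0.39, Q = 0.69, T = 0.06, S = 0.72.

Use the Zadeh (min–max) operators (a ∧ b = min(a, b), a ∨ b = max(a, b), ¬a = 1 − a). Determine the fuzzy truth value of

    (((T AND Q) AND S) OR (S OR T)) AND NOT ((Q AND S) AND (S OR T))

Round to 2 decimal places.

0.31

T AND Q = min(a, b) on (0.06, 0.69) = 0.06
(T AND Q) AND S = min(a, b) on (0.06, 0.72) = 0.06
S OR T = max(a, b) on (0.72, 0.06) = 0.72
((T AND Q) AND S) OR (S OR T) = max(a, b) on (0.06, 0.72) = 0.72
Q AND S = min(a, b) on (0.69, 0.72) = 0.69
S OR T = max(a, b) on (0.72, 0.06) = 0.72
(Q AND S) AND (S OR T) = min(a, b) on (0.69, 0.72) = 0.69
NOT ((Q AND S) AND (S OR T)) = 1 − 0.69 = 0.31
(((T AND Q) AND S) OR (S OR T)) AND NOT ((Q AND S) AND (S OR T)) = min(a, b) on (0.72, 0.31) = 0.31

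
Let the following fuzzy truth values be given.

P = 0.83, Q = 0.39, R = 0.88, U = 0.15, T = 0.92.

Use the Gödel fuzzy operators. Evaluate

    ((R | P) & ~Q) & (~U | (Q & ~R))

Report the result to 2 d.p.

0.61

R | P = max(a, b) on (0.88, 0.83) = 0.88
~Q = 1 − 0.39 = 0.61
(R | P) & ~Q = min(a, b) on (0.88, 0.61) = 0.61
~U = 1 − 0.15 = 0.85
~R = 1 − 0.88 = 0.12
Q & ~R = min(a, b) on (0.39, 0.12) = 0.12
~U | (Q & ~R) = max(a, b) on (0.85, 0.12) = 0.85
((R | P) & ~Q) & (~U | (Q & ~R)) = min(a, b) on (0.61, 0.85) = 0.61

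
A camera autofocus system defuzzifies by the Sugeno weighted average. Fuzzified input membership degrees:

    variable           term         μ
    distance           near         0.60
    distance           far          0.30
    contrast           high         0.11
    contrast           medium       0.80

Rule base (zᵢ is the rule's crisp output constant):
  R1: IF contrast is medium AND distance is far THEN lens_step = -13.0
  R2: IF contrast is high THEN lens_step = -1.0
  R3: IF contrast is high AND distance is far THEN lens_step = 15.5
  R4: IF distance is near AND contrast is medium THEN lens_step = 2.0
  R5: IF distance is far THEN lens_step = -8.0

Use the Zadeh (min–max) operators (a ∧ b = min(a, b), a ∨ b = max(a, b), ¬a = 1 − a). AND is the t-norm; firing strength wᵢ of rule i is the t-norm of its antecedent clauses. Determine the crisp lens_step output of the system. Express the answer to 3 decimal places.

R1 (z=-13.0): medium=0.80, far=0.30; AND[min(a, b)] → w = 0.30
R2 (z=-1.0): high=0.11 → w = 0.11
R3 (z=15.5): high=0.11, far=0.30; AND[min(a, b)] → w = 0.11
R4 (z=2.0): near=0.60, medium=0.80; AND[min(a, b)] → w = 0.60
R5 (z=-8.0): far=0.30 → w = 0.30
Weighted average = (0.30·-13.0 + 0.11·-1.0 + 0.11·15.5 + 0.60·2.0 + 0.30·-8.0) / (0.30 + 0.11 + 0.11 + 0.60 + 0.30)
  = -3.5050 / 1.4200 = -2.468

-2.468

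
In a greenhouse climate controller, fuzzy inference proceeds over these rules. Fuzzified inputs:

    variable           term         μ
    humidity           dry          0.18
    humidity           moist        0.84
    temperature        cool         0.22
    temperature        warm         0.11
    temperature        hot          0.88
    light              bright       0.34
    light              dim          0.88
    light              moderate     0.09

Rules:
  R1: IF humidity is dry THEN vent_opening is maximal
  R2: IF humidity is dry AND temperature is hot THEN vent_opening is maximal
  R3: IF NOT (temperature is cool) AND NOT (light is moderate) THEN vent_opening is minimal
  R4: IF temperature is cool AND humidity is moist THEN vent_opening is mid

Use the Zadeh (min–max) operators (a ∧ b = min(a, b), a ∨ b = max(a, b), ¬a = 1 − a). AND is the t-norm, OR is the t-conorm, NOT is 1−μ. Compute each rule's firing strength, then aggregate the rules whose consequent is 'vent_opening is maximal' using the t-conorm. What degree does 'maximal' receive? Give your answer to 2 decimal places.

0.18

R1: dry=0.18 → w = 0.18
R2: dry=0.18, hot=0.88; AND[min(a, b)] → w = 0.18
R3: ¬cool=1−0.22=0.78, ¬moderate=1−0.09=0.91; AND[min(a, b)] → w = 0.78
R4: cool=0.22, moist=0.84; AND[min(a, b)] → w = 0.22
Rules with consequent 'maximal': {R1, R2} → strengths 0.18, 0.18
Aggregate via t-conorm [max(a, b)]: 0.18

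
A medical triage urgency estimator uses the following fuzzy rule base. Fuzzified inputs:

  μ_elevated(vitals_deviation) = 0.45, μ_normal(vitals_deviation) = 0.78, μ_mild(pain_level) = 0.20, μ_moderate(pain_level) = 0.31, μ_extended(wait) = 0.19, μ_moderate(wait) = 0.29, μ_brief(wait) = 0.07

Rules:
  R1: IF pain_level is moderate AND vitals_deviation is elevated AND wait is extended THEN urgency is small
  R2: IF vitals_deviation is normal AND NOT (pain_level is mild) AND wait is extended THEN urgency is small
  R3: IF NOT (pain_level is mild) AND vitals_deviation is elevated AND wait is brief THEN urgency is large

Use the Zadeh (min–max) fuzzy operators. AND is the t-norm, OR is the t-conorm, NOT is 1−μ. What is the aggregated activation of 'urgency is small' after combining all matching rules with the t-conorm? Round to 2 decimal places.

0.19

R1: moderate=0.31, elevated=0.45, extended=0.19; AND[min(a, b)] → w = 0.19
R2: normal=0.78, ¬mild=1−0.20=0.80, extended=0.19; AND[min(a, b)] → w = 0.19
R3: ¬mild=1−0.20=0.80, elevated=0.45, brief=0.07; AND[min(a, b)] → w = 0.07
Rules with consequent 'small': {R1, R2} → strengths 0.19, 0.19
Aggregate via t-conorm [max(a, b)]: 0.19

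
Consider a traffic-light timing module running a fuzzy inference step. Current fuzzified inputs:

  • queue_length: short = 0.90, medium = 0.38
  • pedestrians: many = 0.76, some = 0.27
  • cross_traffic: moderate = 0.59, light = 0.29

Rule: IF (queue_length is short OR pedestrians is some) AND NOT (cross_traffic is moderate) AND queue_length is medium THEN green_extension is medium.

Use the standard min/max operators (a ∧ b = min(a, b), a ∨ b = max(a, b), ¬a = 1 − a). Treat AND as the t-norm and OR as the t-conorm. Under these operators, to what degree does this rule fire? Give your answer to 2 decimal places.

0.38

firing strength: (short=0.90 OR some=0.27) = 0.90; AND[min(a, b)] with ¬moderate=1−0.59=0.41, medium=0.38 → w = 0.38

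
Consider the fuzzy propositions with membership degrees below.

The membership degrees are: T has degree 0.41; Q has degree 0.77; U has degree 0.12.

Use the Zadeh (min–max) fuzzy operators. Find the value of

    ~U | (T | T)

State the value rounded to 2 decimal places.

~U = 1 − 0.12 = 0.88
T | T = max(a, b) on (0.41, 0.41) = 0.41
~U | (T | T) = max(a, b) on (0.88, 0.41) = 0.88

0.88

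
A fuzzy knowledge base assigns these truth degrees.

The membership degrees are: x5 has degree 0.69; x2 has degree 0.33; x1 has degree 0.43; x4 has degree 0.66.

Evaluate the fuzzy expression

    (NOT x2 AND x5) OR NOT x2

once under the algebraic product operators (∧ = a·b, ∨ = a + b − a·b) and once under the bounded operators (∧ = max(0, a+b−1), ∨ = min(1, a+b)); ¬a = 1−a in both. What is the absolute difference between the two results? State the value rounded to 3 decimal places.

0.177

Under algebraic product:
  NOT x2 = 1 − 0.3300 = 0.6700
  NOT x2 AND x5 = a·b on (0.6700, 0.6900) = 0.4623
  NOT x2 = 1 − 0.3300 = 0.6700
  (NOT x2 AND x5) OR NOT x2 = a + b − a·b on (0.4623, 0.6700) = 0.8226
  → value = 0.8226
Under bounded:
  NOT x2 = 1 − 0.33 = 0.67
  NOT x2 AND x5 = max(0, a+b−1) on (0.67, 0.69) = 0.36
  NOT x2 = 1 − 0.33 = 0.67
  (NOT x2 AND x5) OR NOT x2 = min(1, a+b) on (0.36, 0.67) = 1.00
  → value = 1.0000
|0.8226 − 1.0000| = 0.177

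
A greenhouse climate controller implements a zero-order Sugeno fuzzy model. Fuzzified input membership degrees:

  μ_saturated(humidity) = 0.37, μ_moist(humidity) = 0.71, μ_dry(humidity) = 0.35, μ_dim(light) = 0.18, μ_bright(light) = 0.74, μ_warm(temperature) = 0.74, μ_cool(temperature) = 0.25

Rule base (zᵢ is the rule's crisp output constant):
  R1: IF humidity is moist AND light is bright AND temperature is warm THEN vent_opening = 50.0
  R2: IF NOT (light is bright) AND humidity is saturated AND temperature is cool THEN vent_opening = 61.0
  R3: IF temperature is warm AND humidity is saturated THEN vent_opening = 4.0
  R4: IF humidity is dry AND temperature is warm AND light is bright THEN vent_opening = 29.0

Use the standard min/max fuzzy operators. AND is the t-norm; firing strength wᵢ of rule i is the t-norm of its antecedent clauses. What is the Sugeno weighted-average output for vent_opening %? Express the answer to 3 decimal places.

R1 (z=50.0): moist=0.71, bright=0.74, warm=0.74; AND[min(a, b)] → w = 0.71
R2 (z=61.0): ¬bright=1−0.74=0.26, saturated=0.37, cool=0.25; AND[min(a, b)] → w = 0.25
R3 (z=4.0): warm=0.74, saturated=0.37; AND[min(a, b)] → w = 0.37
R4 (z=29.0): dry=0.35, warm=0.74, bright=0.74; AND[min(a, b)] → w = 0.35
Weighted average = (0.71·50.0 + 0.25·61.0 + 0.37·4.0 + 0.35·29.0) / (0.71 + 0.25 + 0.37 + 0.35)
  = 62.3800 / 1.6800 = 37.131

37.131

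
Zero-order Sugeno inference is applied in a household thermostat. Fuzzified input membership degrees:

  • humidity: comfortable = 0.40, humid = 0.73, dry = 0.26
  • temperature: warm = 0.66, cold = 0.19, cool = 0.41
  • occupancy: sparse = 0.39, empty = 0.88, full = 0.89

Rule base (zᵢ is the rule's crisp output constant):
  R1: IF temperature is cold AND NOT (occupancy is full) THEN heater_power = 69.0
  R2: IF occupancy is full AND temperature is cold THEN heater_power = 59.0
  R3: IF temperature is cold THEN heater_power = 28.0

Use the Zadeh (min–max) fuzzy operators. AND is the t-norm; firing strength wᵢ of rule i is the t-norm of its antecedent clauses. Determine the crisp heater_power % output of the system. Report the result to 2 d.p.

49.22

R1 (z=69.0): cold=0.19, ¬full=1−0.89=0.11; AND[min(a, b)] → w = 0.11
R2 (z=59.0): full=0.89, cold=0.19; AND[min(a, b)] → w = 0.19
R3 (z=28.0): cold=0.19 → w = 0.19
Weighted average = (0.11·69.0 + 0.19·59.0 + 0.19·28.0) / (0.11 + 0.19 + 0.19)
  = 24.1200 / 0.4900 = 49.22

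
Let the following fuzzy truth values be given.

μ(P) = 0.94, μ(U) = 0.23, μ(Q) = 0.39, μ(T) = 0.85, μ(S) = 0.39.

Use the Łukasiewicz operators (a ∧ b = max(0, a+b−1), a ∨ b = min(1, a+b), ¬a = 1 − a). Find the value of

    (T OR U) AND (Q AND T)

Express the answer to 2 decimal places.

T OR U = min(1, a+b) on (0.85, 0.23) = 1.00
Q AND T = max(0, a+b−1) on (0.39, 0.85) = 0.24
(T OR U) AND (Q AND T) = max(0, a+b−1) on (1.00, 0.24) = 0.24

0.24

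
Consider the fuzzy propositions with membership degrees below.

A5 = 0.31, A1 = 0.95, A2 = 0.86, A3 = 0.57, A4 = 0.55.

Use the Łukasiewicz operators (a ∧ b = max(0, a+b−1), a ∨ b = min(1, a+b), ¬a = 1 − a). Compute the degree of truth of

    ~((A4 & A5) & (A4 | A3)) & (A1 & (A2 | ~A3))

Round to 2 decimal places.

A4 & A5 = max(0, a+b−1) on (0.55, 0.31) = 0.00
A4 | A3 = min(1, a+b) on (0.55, 0.57) = 1.00
(A4 & A5) & (A4 | A3) = max(0, a+b−1) on (0.00, 1.00) = 0.00
~((A4 & A5) & (A4 | A3)) = 1 − 0.00 = 1.00
~A3 = 1 − 0.57 = 0.43
A2 | ~A3 = min(1, a+b) on (0.86, 0.43) = 1.00
A1 & (A2 | ~A3) = max(0, a+b−1) on (0.95, 1.00) = 0.95
~((A4 & A5) & (A4 | A3)) & (A1 & (A2 | ~A3)) = max(0, a+b−1) on (1.00, 0.95) = 0.95

0.95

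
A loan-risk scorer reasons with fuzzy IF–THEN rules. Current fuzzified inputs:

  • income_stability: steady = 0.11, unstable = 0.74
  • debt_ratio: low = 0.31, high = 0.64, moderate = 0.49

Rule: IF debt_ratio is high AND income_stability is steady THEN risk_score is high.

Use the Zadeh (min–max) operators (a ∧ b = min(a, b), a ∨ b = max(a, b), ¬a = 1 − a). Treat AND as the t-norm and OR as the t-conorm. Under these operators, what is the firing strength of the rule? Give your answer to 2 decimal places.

0.11

firing strength: high=0.64, steady=0.11; AND[min(a, b)] → w = 0.11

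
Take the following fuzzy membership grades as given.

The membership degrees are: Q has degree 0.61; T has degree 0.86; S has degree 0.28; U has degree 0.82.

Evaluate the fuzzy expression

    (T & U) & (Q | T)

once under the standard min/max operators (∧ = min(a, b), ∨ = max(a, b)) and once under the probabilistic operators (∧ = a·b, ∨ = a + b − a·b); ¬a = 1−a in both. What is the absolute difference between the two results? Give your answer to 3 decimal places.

0.153

Under standard min/max:
  T & U = min(a, b) on (0.86, 0.82) = 0.82
  Q | T = max(a, b) on (0.61, 0.86) = 0.86
  (T & U) & (Q | T) = min(a, b) on (0.82, 0.86) = 0.82
  → value = 0.8200
Under probabilistic:
  T & U = a·b on (0.8600, 0.8200) = 0.7052
  Q | T = a + b − a·b on (0.6100, 0.8600) = 0.9454
  (T & U) & (Q | T) = a·b on (0.7052, 0.9454) = 0.6667
  → value = 0.6667
|0.8200 − 0.6667| = 0.153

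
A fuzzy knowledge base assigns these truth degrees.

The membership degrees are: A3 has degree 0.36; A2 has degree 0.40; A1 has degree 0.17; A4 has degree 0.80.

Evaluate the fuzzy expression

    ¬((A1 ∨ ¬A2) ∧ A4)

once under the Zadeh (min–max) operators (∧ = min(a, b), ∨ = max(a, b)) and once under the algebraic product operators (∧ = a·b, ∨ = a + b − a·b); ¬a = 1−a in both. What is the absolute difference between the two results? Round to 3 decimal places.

Under Zadeh (min–max):
  ¬A2 = 1 − 0.40 = 0.60
  A1 ∨ ¬A2 = max(a, b) on (0.17, 0.60) = 0.60
  (A1 ∨ ¬A2) ∧ A4 = min(a, b) on (0.60, 0.80) = 0.60
  ¬((A1 ∨ ¬A2) ∧ A4) = 1 − 0.60 = 0.40
  → value = 0.4000
Under algebraic product:
  ¬A2 = 1 − 0.4000 = 0.6000
  A1 ∨ ¬A2 = a + b − a·b on (0.1700, 0.6000) = 0.6680
  (A1 ∨ ¬A2) ∧ A4 = a·b on (0.6680, 0.8000) = 0.5344
  ¬((A1 ∨ ¬A2) ∧ A4) = 1 − 0.5344 = 0.4656
  → value = 0.4656
|0.4000 − 0.4656| = 0.066

0.066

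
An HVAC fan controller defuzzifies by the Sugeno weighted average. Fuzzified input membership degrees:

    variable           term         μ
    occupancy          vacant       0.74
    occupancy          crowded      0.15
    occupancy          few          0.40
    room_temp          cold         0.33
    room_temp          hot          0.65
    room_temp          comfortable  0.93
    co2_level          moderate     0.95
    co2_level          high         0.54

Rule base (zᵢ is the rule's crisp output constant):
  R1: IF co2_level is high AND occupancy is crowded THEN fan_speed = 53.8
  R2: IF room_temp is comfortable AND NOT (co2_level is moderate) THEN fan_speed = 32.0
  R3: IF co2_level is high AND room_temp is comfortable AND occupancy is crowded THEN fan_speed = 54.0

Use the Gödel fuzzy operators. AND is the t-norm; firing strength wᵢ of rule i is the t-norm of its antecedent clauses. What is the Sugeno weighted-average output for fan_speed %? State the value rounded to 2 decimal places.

50.77

R1 (z=53.8): high=0.54, crowded=0.15; AND[min(a, b)] → w = 0.15
R2 (z=32.0): comfortable=0.93, ¬moderate=1−0.95=0.05; AND[min(a, b)] → w = 0.05
R3 (z=54.0): high=0.54, comfortable=0.93, crowded=0.15; AND[min(a, b)] → w = 0.15
Weighted average = (0.15·53.8 + 0.05·32.0 + 0.15·54.0) / (0.15 + 0.05 + 0.15)
  = 17.7700 / 0.3500 = 50.77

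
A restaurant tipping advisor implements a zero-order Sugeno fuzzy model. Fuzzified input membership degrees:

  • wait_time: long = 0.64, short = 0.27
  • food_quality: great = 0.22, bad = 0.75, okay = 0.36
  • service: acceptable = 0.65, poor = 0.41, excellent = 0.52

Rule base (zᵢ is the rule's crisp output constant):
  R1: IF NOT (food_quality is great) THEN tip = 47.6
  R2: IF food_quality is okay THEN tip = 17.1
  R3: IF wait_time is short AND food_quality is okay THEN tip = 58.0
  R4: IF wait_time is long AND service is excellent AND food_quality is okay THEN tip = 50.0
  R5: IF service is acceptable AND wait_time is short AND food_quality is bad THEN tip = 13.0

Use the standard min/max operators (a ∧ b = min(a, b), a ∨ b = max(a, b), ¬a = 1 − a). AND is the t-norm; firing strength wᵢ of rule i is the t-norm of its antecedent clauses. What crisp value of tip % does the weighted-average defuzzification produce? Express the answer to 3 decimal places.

39.438

R1 (z=47.6): ¬great=1−0.22=0.78 → w = 0.78
R2 (z=17.1): okay=0.36 → w = 0.36
R3 (z=58.0): short=0.27, okay=0.36; AND[min(a, b)] → w = 0.27
R4 (z=50.0): long=0.64, excellent=0.52, okay=0.36; AND[min(a, b)] → w = 0.36
R5 (z=13.0): acceptable=0.65, short=0.27, bad=0.75; AND[min(a, b)] → w = 0.27
Weighted average = (0.78·47.6 + 0.36·17.1 + 0.27·58.0 + 0.36·50.0 + 0.27·13.0) / (0.78 + 0.36 + 0.27 + 0.36 + 0.27)
  = 80.4540 / 2.0400 = 39.438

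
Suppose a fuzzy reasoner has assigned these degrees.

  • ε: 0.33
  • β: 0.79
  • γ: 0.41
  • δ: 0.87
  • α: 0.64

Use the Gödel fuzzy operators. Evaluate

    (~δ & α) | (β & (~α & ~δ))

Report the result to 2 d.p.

0.13

~δ = 1 − 0.87 = 0.13
~δ & α = min(a, b) on (0.13, 0.64) = 0.13
~α = 1 − 0.64 = 0.36
~δ = 1 − 0.87 = 0.13
~α & ~δ = min(a, b) on (0.36, 0.13) = 0.13
β & (~α & ~δ) = min(a, b) on (0.79, 0.13) = 0.13
(~δ & α) | (β & (~α & ~δ)) = max(a, b) on (0.13, 0.13) = 0.13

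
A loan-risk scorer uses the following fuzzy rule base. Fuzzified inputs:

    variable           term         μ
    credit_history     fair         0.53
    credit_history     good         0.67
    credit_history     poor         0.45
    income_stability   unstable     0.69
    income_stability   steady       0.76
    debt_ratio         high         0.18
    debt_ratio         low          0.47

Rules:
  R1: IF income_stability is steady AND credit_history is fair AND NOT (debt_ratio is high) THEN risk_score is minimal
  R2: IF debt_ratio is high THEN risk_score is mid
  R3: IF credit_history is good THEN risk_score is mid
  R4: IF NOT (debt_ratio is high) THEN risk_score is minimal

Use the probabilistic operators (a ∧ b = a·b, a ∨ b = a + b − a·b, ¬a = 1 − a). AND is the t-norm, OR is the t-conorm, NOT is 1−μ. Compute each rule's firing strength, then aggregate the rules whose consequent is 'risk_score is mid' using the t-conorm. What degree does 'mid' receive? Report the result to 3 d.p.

R1: steady=0.76, fair=0.53, ¬high=1−0.18=0.82; AND[a·b] → w = 0.3303
R2: high=0.18 → w = 0.1800
R3: good=0.67 → w = 0.6700
R4: ¬high=1−0.18=0.82 → w = 0.8200
Rules with consequent 'mid': {R2, R3} → strengths 0.1800, 0.6700
Aggregate via t-conorm [a + b − a·b]: 0.7294

0.729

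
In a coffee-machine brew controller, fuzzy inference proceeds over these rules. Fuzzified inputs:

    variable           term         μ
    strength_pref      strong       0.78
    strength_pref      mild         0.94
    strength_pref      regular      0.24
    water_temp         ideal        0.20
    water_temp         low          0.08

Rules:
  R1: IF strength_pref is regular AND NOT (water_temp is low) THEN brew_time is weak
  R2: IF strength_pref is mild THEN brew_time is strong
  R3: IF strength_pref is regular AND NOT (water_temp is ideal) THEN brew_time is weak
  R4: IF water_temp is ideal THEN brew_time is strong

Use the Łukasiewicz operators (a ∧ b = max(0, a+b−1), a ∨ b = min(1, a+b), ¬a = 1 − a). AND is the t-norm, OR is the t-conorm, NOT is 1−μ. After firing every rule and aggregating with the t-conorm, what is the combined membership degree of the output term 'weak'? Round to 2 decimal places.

R1: regular=0.24, ¬low=1−0.08=0.92; AND[max(0, a+b−1)] → w = 0.16
R2: mild=0.94 → w = 0.94
R3: regular=0.24, ¬ideal=1−0.20=0.80; AND[max(0, a+b−1)] → w = 0.04
R4: ideal=0.20 → w = 0.20
Rules with consequent 'weak': {R1, R3} → strengths 0.16, 0.04
Aggregate via t-conorm [min(1, a+b)]: 0.20

0.20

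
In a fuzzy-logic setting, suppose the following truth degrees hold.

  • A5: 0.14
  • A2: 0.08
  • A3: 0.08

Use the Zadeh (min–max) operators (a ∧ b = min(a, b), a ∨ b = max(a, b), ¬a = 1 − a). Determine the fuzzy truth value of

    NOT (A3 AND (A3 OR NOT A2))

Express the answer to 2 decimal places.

0.92

NOT A2 = 1 − 0.08 = 0.92
A3 OR NOT A2 = max(a, b) on (0.08, 0.92) = 0.92
A3 AND (A3 OR NOT A2) = min(a, b) on (0.08, 0.92) = 0.08
NOT (A3 AND (A3 OR NOT A2)) = 1 − 0.08 = 0.92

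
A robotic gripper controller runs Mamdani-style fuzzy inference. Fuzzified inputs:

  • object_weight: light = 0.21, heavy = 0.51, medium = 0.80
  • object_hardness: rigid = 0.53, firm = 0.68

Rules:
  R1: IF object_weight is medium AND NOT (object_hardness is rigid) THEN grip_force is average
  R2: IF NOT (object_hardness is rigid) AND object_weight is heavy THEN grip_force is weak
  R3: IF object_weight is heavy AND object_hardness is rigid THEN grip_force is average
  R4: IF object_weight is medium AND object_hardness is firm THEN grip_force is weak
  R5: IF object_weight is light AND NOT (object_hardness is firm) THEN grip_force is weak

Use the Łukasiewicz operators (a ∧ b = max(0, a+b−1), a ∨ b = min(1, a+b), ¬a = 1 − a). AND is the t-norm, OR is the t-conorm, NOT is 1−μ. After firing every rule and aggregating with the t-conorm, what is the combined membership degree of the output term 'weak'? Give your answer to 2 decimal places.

R1: medium=0.80, ¬rigid=1−0.53=0.47; AND[max(0, a+b−1)] → w = 0.27
R2: ¬rigid=1−0.53=0.47, heavy=0.51; AND[max(0, a+b−1)] → w = 0.00
R3: heavy=0.51, rigid=0.53; AND[max(0, a+b−1)] → w = 0.04
R4: medium=0.80, firm=0.68; AND[max(0, a+b−1)] → w = 0.48
R5: light=0.21, ¬firm=1−0.68=0.32; AND[max(0, a+b−1)] → w = 0.00
Rules with consequent 'weak': {R2, R4, R5} → strengths 0.00, 0.48, 0.00
Aggregate via t-conorm [min(1, a+b)]: 0.48

0.48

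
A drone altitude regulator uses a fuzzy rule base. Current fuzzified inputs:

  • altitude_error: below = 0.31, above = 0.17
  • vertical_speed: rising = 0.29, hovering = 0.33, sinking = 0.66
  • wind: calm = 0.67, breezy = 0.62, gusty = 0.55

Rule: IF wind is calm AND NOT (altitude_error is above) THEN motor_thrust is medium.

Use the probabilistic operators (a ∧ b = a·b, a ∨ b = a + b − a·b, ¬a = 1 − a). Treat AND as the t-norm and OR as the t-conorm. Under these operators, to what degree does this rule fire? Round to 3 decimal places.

0.556

firing strength: calm=0.67, ¬above=1−0.17=0.83; AND[a·b] → w = 0.5561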